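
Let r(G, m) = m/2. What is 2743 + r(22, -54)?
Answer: 2716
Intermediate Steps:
r(G, m) = m/2 (r(G, m) = m*(½) = m/2)
2743 + r(22, -54) = 2743 + (½)*(-54) = 2743 - 27 = 2716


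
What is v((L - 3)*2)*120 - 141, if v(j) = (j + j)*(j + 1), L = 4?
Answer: 1299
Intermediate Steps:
v(j) = 2*j*(1 + j) (v(j) = (2*j)*(1 + j) = 2*j*(1 + j))
v((L - 3)*2)*120 - 141 = (2*((4 - 3)*2)*(1 + (4 - 3)*2))*120 - 141 = (2*(1*2)*(1 + 1*2))*120 - 141 = (2*2*(1 + 2))*120 - 141 = (2*2*3)*120 - 141 = 12*120 - 141 = 1440 - 141 = 1299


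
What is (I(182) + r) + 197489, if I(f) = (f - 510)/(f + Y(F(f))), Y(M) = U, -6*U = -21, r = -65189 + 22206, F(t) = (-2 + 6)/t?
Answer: 57321070/371 ≈ 1.5450e+5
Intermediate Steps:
F(t) = 4/t
r = -42983
U = 7/2 (U = -⅙*(-21) = 7/2 ≈ 3.5000)
Y(M) = 7/2
I(f) = (-510 + f)/(7/2 + f) (I(f) = (f - 510)/(f + 7/2) = (-510 + f)/(7/2 + f))
(I(182) + r) + 197489 = (2*(-510 + 182)/(7 + 2*182) - 42983) + 197489 = (2*(-328)/(7 + 364) - 42983) + 197489 = (2*(-328)/371 - 42983) + 197489 = (2*(1/371)*(-328) - 42983) + 197489 = (-656/371 - 42983) + 197489 = -15947349/371 + 197489 = 57321070/371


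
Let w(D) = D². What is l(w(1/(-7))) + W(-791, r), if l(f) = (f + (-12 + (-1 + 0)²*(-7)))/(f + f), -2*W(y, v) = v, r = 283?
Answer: -1213/2 ≈ -606.50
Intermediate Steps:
W(y, v) = -v/2
l(f) = (-19 + f)/(2*f) (l(f) = (f + (-12 + (-1)²*(-7)))/((2*f)) = (f + (-12 + 1*(-7)))*(1/(2*f)) = (f + (-12 - 7))*(1/(2*f)) = (f - 19)*(1/(2*f)) = (-19 + f)*(1/(2*f)) = (-19 + f)/(2*f))
l(w(1/(-7))) + W(-791, r) = (-19 + (1/(-7))²)/(2*((1/(-7))²)) - ½*283 = (-19 + (-⅐)²)/(2*((-⅐)²)) - 283/2 = (-19 + 1/49)/(2*(1/49)) - 283/2 = (½)*49*(-930/49) - 283/2 = -465 - 283/2 = -1213/2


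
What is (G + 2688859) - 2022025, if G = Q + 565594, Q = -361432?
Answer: 870996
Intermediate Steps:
G = 204162 (G = -361432 + 565594 = 204162)
(G + 2688859) - 2022025 = (204162 + 2688859) - 2022025 = 2893021 - 2022025 = 870996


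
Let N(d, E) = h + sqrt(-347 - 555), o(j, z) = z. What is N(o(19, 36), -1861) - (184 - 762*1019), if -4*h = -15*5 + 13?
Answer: 1552619/2 + I*sqrt(902) ≈ 7.7631e+5 + 30.033*I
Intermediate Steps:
h = 31/2 (h = -(-15*5 + 13)/4 = -(-75 + 13)/4 = -1/4*(-62) = 31/2 ≈ 15.500)
N(d, E) = 31/2 + I*sqrt(902) (N(d, E) = 31/2 + sqrt(-347 - 555) = 31/2 + sqrt(-902) = 31/2 + I*sqrt(902))
N(o(19, 36), -1861) - (184 - 762*1019) = (31/2 + I*sqrt(902)) - (184 - 762*1019) = (31/2 + I*sqrt(902)) - (184 - 776478) = (31/2 + I*sqrt(902)) - 1*(-776294) = (31/2 + I*sqrt(902)) + 776294 = 1552619/2 + I*sqrt(902)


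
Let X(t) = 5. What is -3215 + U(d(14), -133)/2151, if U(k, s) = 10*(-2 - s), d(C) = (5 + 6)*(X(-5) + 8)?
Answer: -6914155/2151 ≈ -3214.4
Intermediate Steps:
d(C) = 143 (d(C) = (5 + 6)*(5 + 8) = 11*13 = 143)
U(k, s) = -20 - 10*s
-3215 + U(d(14), -133)/2151 = -3215 + (-20 - 10*(-133))/2151 = -3215 + (-20 + 1330)*(1/2151) = -3215 + 1310*(1/2151) = -3215 + 1310/2151 = -6914155/2151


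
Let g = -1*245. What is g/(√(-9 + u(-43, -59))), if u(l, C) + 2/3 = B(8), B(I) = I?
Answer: 49*I*√15 ≈ 189.78*I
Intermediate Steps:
u(l, C) = 22/3 (u(l, C) = -⅔ + 8 = 22/3)
g = -245
g/(√(-9 + u(-43, -59))) = -245/√(-9 + 22/3) = -245*(-I*√15/5) = -(-49)*I*√15 = 49*I*√15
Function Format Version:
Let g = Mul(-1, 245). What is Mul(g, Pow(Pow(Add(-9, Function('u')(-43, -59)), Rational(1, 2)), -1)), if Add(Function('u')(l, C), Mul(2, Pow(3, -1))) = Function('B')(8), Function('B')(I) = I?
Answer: Mul(49, I, Pow(15, Rational(1, 2))) ≈ Mul(189.78, I)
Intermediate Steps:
Function('u')(l, C) = Rational(22, 3) (Function('u')(l, C) = Add(Rational(-2, 3), 8) = Rational(22, 3))
g = -245
Mul(g, Pow(Pow(Add(-9, Function('u')(-43, -59)), Rational(1, 2)), -1)) = Mul(-245, Pow(Pow(Add(-9, Rational(22, 3)), Rational(1, 2)), -1)) = Mul(-245, Pow(Pow(Rational(-5, 3), Rational(1, 2)), -1)) = Mul(-245, Pow(Mul(Rational(1, 3), I, Pow(15, Rational(1, 2))), -1)) = Mul(-245, Mul(Rational(-1, 5), I, Pow(15, Rational(1, 2)))) = Mul(49, I, Pow(15, Rational(1, 2)))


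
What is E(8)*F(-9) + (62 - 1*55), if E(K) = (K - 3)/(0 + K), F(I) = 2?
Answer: 33/4 ≈ 8.2500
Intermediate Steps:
E(K) = (-3 + K)/K
E(8)*F(-9) + (62 - 1*55) = ((-3 + 8)/8)*2 + (62 - 1*55) = ((⅛)*5)*2 + (62 - 55) = (5/8)*2 + 7 = 5/4 + 7 = 33/4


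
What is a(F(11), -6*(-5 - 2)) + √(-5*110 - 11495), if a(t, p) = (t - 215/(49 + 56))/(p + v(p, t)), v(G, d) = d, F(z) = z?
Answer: 188/1113 + I*√12045 ≈ 0.16891 + 109.75*I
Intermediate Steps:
a(t, p) = (-43/21 + t)/(p + t) (a(t, p) = (t - 215/(49 + 56))/(p + t) = (t - 215/105)/(p + t) = (t - 215*1/105)/(p + t) = (t - 43/21)/(p + t) = (-43/21 + t)/(p + t))
a(F(11), -6*(-5 - 2)) + √(-5*110 - 11495) = (-43/21 + 11)/(-6*(-5 - 2) + 11) + √(-5*110 - 11495) = (188/21)/(-6*(-7) + 11) + √(-550 - 11495) = (188/21)/(42 + 11) + √(-12045) = (188/21)/53 + I*√12045 = (1/53)*(188/21) + I*√12045 = 188/1113 + I*√12045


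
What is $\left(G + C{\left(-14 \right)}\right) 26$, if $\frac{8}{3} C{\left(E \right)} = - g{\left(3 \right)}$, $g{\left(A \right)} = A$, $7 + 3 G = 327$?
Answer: $\frac{32929}{12} \approx 2744.1$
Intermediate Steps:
$G = \frac{320}{3}$ ($G = - \frac{7}{3} + \frac{1}{3} \cdot 327 = - \frac{7}{3} + 109 = \frac{320}{3} \approx 106.67$)
$C{\left(E \right)} = - \frac{9}{8}$ ($C{\left(E \right)} = \frac{3 \left(\left(-1\right) 3\right)}{8} = \frac{3}{8} \left(-3\right) = - \frac{9}{8}$)
$\left(G + C{\left(-14 \right)}\right) 26 = \left(\frac{320}{3} - \frac{9}{8}\right) 26 = \frac{2533}{24} \cdot 26 = \frac{32929}{12}$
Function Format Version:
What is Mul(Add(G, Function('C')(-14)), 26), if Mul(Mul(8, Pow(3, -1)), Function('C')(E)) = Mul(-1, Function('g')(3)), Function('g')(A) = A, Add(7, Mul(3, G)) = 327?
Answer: Rational(32929, 12) ≈ 2744.1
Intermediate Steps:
G = Rational(320, 3) (G = Add(Rational(-7, 3), Mul(Rational(1, 3), 327)) = Add(Rational(-7, 3), 109) = Rational(320, 3) ≈ 106.67)
Function('C')(E) = Rational(-9, 8) (Function('C')(E) = Mul(Rational(3, 8), Mul(-1, 3)) = Mul(Rational(3, 8), -3) = Rational(-9, 8))
Mul(Add(G, Function('C')(-14)), 26) = Mul(Add(Rational(320, 3), Rational(-9, 8)), 26) = Mul(Rational(2533, 24), 26) = Rational(32929, 12)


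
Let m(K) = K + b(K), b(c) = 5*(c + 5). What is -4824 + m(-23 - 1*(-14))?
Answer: -4853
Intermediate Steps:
b(c) = 25 + 5*c (b(c) = 5*(5 + c) = 25 + 5*c)
m(K) = 25 + 6*K (m(K) = K + (25 + 5*K) = 25 + 6*K)
-4824 + m(-23 - 1*(-14)) = -4824 + (25 + 6*(-23 - 1*(-14))) = -4824 + (25 + 6*(-23 + 14)) = -4824 + (25 + 6*(-9)) = -4824 + (25 - 54) = -4824 - 29 = -4853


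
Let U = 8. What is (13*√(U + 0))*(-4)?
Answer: -104*√2 ≈ -147.08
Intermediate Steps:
(13*√(U + 0))*(-4) = (13*√(8 + 0))*(-4) = (13*√8)*(-4) = (13*(2*√2))*(-4) = (26*√2)*(-4) = -104*√2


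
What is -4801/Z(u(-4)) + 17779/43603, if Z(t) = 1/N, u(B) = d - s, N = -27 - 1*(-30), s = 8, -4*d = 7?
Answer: -627996230/43603 ≈ -14403.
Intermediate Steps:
d = -7/4 (d = -¼*7 = -7/4 ≈ -1.7500)
N = 3 (N = -27 + 30 = 3)
u(B) = -39/4 (u(B) = -7/4 - 1*8 = -7/4 - 8 = -39/4)
Z(t) = ⅓ (Z(t) = 1/3 = ⅓)
-4801/Z(u(-4)) + 17779/43603 = -4801/⅓ + 17779/43603 = -4801*3 + 17779*(1/43603) = -14403 + 17779/43603 = -627996230/43603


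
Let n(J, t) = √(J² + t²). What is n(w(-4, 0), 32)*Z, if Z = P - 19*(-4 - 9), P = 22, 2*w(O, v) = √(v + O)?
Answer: 269*√1023 ≈ 8603.8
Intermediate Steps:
w(O, v) = √(O + v)/2 (w(O, v) = √(v + O)/2 = √(O + v)/2)
Z = 269 (Z = 22 - 19*(-4 - 9) = 22 - 19*(-13) = 22 + 247 = 269)
n(w(-4, 0), 32)*Z = √((√(-4 + 0)/2)² + 32²)*269 = √((√(-4)/2)² + 1024)*269 = √(((2*I)/2)² + 1024)*269 = √(I² + 1024)*269 = √(-1 + 1024)*269 = √1023*269 = 269*√1023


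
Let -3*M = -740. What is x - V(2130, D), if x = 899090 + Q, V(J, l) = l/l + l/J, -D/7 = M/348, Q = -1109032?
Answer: -23342722139/111186 ≈ -2.0994e+5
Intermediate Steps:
M = 740/3 (M = -1/3*(-740) = 740/3 ≈ 246.67)
D = -1295/261 (D = -5180/(3*348) = -7*185/261 = -1295/261 ≈ -4.9617)
V(J, l) = 1 + l/J
x = -209942 (x = 899090 - 1109032 = -209942)
x - V(2130, D) = -209942 - (2130 - 1295/261)/2130 = -209942 - 554635/(2130*261) = -209942 - 1*110927/111186 = -209942 - 110927/111186 = -23342722139/111186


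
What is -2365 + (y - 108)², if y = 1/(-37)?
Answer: 12738324/1369 ≈ 9304.8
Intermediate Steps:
y = -1/37 ≈ -0.027027
-2365 + (y - 108)² = -2365 + (-1/37 - 108)² = -2365 + (-3997/37)² = -2365 + 15976009/1369 = 12738324/1369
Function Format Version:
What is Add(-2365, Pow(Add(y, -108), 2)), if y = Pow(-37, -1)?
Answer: Rational(12738324, 1369) ≈ 9304.8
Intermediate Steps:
y = Rational(-1, 37) ≈ -0.027027
Add(-2365, Pow(Add(y, -108), 2)) = Add(-2365, Pow(Add(Rational(-1, 37), -108), 2)) = Add(-2365, Pow(Rational(-3997, 37), 2)) = Add(-2365, Rational(15976009, 1369)) = Rational(12738324, 1369)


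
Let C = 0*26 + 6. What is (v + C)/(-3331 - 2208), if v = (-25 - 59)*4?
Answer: 330/5539 ≈ 0.059578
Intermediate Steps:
v = -336 (v = -84*4 = -336)
C = 6 (C = 0 + 6 = 6)
(v + C)/(-3331 - 2208) = (-336 + 6)/(-3331 - 2208) = -330/(-5539) = -330*(-1/5539) = 330/5539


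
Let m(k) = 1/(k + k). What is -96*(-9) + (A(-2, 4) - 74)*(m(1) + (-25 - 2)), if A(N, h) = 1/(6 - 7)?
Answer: 5703/2 ≈ 2851.5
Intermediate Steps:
A(N, h) = -1 (A(N, h) = 1/(-1) = -1)
m(k) = 1/(2*k)
-96*(-9) + (A(-2, 4) - 74)*(m(1) + (-25 - 2)) = -96*(-9) + (-1 - 74)*((½)/1 + (-25 - 2)) = 864 - 75*((½)*1 - 27) = 864 - 75*(½ - 27) = 864 - 75*(-53/2) = 864 + 3975/2 = 5703/2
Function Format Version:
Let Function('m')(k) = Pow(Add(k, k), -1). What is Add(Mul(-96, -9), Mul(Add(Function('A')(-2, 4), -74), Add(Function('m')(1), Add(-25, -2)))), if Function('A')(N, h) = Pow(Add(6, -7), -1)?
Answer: Rational(5703, 2) ≈ 2851.5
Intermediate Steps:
Function('A')(N, h) = -1 (Function('A')(N, h) = Pow(-1, -1) = -1)
Function('m')(k) = Mul(Rational(1, 2), Pow(k, -1)) (Function('m')(k) = Pow(Mul(2, k), -1) = Mul(Rational(1, 2), Pow(k, -1)))
Add(Mul(-96, -9), Mul(Add(Function('A')(-2, 4), -74), Add(Function('m')(1), Add(-25, -2)))) = Add(Mul(-96, -9), Mul(Add(-1, -74), Add(Mul(Rational(1, 2), Pow(1, -1)), Add(-25, -2)))) = Add(864, Mul(-75, Add(Mul(Rational(1, 2), 1), -27))) = Add(864, Mul(-75, Add(Rational(1, 2), -27))) = Add(864, Mul(-75, Rational(-53, 2))) = Add(864, Rational(3975, 2)) = Rational(5703, 2)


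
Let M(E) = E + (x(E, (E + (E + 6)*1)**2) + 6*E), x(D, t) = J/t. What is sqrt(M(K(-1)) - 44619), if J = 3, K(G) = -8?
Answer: I*sqrt(4467497)/10 ≈ 211.36*I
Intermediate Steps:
x(D, t) = 3/t
M(E) = 3/(6 + 2*E)**2 + 7*E (M(E) = E + (3/((E + (E + 6)*1)**2) + 6*E) = E + (3/((E + (6 + E)*1)**2) + 6*E) = E + (3/((E + (6 + E))**2) + 6*E) = E + (3/((6 + 2*E)**2) + 6*E) = E + (3/(6 + 2*E)**2 + 6*E) = 3/(6 + 2*E)**2 + 7*E)
sqrt(M(K(-1)) - 44619) = sqrt((7*(-8) + 3/(4*(3 - 8)**2)) - 44619) = sqrt((-56 + (3/4)/(-5)**2) - 44619) = sqrt((-56 + (3/4)*(1/25)) - 44619) = sqrt((-56 + 3/100) - 44619) = sqrt(-5597/100 - 44619) = sqrt(-4467497/100) = I*sqrt(4467497)/10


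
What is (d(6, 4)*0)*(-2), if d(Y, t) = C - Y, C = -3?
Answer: 0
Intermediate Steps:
d(Y, t) = -3 - Y
(d(6, 4)*0)*(-2) = ((-3 - 1*6)*0)*(-2) = ((-3 - 6)*0)*(-2) = -9*0*(-2) = 0*(-2) = 0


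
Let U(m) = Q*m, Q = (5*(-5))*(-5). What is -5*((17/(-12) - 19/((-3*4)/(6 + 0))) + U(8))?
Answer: -60485/12 ≈ -5040.4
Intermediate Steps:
Q = 125 (Q = -25*(-5) = 125)
U(m) = 125*m
-5*((17/(-12) - 19/((-3*4)/(6 + 0))) + U(8)) = -5*((17/(-12) - 19/((-3*4)/(6 + 0))) + 125*8) = -5*((17*(-1/12) - 19/((-12/6))) + 1000) = -5*((-17/12 - 19/((-12*⅙))) + 1000) = -5*((-17/12 - 19/(-2)) + 1000) = -5*((-17/12 - 19*(-½)) + 1000) = -5*((-17/12 + 19/2) + 1000) = -5*(97/12 + 1000) = -5*12097/12 = -60485/12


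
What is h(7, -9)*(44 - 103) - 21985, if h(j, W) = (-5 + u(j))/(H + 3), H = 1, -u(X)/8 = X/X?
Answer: -87173/4 ≈ -21793.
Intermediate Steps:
u(X) = -8 (u(X) = -8*X/X = -8*1 = -8)
h(j, W) = -13/4 (h(j, W) = (-5 - 8)/(1 + 3) = -13/4)
h(7, -9)*(44 - 103) - 21985 = -13*(44 - 103)/4 - 21985 = -13/4*(-59) - 21985 = 767/4 - 21985 = -87173/4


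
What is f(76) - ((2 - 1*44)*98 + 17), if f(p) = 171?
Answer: 4270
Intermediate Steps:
f(76) - ((2 - 1*44)*98 + 17) = 171 - ((2 - 1*44)*98 + 17) = 171 - ((2 - 44)*98 + 17) = 171 - (-42*98 + 17) = 171 - (-4116 + 17) = 171 - 1*(-4099) = 171 + 4099 = 4270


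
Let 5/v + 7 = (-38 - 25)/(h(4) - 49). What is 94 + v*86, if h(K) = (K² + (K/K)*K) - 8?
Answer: 1257/98 ≈ 12.827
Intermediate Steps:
h(K) = -8 + K + K² (h(K) = (K² + 1*K) - 8 = (K² + K) - 8 = (K + K²) - 8 = -8 + K + K²)
v = -185/196 (v = 5/(-7 + (-38 - 25)/((-8 + 4 + 4²) - 49)) = 5/(-7 - 63/((-8 + 4 + 16) - 49)) = 5/(-7 - 63/(12 - 49)) = 5/(-7 - 63/(-37)) = 5/(-7 - 63*(-1/37)) = 5/(-7 + 63/37) = 5/(-196/37) = 5*(-37/196) = -185/196 ≈ -0.94388)
94 + v*86 = 94 - 185/196*86 = 94 - 7955/98 = 1257/98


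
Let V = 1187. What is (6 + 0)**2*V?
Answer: 42732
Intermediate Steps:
(6 + 0)**2*V = (6 + 0)**2*1187 = 6**2*1187 = 36*1187 = 42732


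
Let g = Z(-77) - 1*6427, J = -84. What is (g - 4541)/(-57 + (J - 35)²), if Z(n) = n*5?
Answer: -11353/14104 ≈ -0.80495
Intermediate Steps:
Z(n) = 5*n
g = -6812 (g = 5*(-77) - 1*6427 = -385 - 6427 = -6812)
(g - 4541)/(-57 + (J - 35)²) = (-6812 - 4541)/(-57 + (-84 - 35)²) = -11353/(-57 + (-119)²) = -11353/(-57 + 14161) = -11353/14104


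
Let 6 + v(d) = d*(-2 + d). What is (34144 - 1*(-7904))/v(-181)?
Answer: 14016/11039 ≈ 1.2697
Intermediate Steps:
v(d) = -6 + d*(-2 + d)
(34144 - 1*(-7904))/v(-181) = (34144 - 1*(-7904))/(-6 + (-181)² - 2*(-181)) = (34144 + 7904)/(-6 + 32761 + 362) = 42048/33117 = 42048*(1/33117) = 14016/11039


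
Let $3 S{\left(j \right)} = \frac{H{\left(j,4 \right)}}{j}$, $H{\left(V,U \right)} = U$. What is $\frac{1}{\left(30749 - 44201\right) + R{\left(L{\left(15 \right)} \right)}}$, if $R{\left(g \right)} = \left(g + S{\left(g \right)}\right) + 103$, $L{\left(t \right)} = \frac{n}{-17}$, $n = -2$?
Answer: $- \frac{51}{680215} \approx -7.4976 \cdot 10^{-5}$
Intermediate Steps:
$S{\left(j \right)} = \frac{4}{3 j}$ ($S{\left(j \right)} = \frac{4 \frac{1}{j}}{3} = \frac{4}{3 j}$)
$L{\left(t \right)} = \frac{2}{17}$ ($L{\left(t \right)} = - \frac{2}{-17} = \left(-2\right) \left(- \frac{1}{17}\right) = \frac{2}{17}$)
$R{\left(g \right)} = 103 + g + \frac{4}{3 g}$ ($R{\left(g \right)} = \left(g + \frac{4}{3 g}\right) + 103 = 103 + g + \frac{4}{3 g}$)
$\frac{1}{\left(30749 - 44201\right) + R{\left(L{\left(15 \right)} \right)}} = \frac{1}{\left(30749 - 44201\right) + \left(103 + \frac{2}{17} + \frac{4}{3 \cdot \frac{2}{17}}\right)} = \frac{1}{-13452 + \left(103 + \frac{2}{17} + \frac{4}{3} \cdot \frac{17}{2}\right)} = \frac{1}{-13452 + \left(103 + \frac{2}{17} + \frac{34}{3}\right)} = \frac{1}{-13452 + \frac{5837}{51}} = \frac{1}{- \frac{680215}{51}} = - \frac{51}{680215}$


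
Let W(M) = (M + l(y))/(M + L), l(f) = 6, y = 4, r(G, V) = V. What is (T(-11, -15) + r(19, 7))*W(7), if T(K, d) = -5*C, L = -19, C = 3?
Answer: 26/3 ≈ 8.6667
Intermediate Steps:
T(K, d) = -15 (T(K, d) = -5*3 = -15)
W(M) = (6 + M)/(-19 + M) (W(M) = (M + 6)/(M - 19) = (6 + M)/(-19 + M))
(T(-11, -15) + r(19, 7))*W(7) = (-15 + 7)*((6 + 7)/(-19 + 7)) = -8*13/(-12) = -(-2)*13/3 = -8*(-13/12) = 26/3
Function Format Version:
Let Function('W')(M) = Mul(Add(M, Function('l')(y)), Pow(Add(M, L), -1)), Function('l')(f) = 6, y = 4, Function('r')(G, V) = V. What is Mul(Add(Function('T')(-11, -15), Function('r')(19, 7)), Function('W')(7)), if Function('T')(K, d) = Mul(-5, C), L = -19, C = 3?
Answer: Rational(26, 3) ≈ 8.6667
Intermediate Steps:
Function('T')(K, d) = -15 (Function('T')(K, d) = Mul(-5, 3) = -15)
Function('W')(M) = Mul(Pow(Add(-19, M), -1), Add(6, M)) (Function('W')(M) = Mul(Add(M, 6), Pow(Add(M, -19), -1)) = Mul(Add(6, M), Pow(Add(-19, M), -1)) = Mul(Pow(Add(-19, M), -1), Add(6, M)))
Mul(Add(Function('T')(-11, -15), Function('r')(19, 7)), Function('W')(7)) = Mul(Add(-15, 7), Mul(Pow(Add(-19, 7), -1), Add(6, 7))) = Mul(-8, Mul(Pow(-12, -1), 13)) = Mul(-8, Mul(Rational(-1, 12), 13)) = Mul(-8, Rational(-13, 12)) = Rational(26, 3)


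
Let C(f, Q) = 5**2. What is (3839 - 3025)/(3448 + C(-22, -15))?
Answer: 814/3473 ≈ 0.23438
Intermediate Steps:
C(f, Q) = 25
(3839 - 3025)/(3448 + C(-22, -15)) = (3839 - 3025)/(3448 + 25) = 814/3473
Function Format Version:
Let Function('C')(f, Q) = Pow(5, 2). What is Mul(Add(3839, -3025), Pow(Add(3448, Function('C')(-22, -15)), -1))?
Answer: Rational(814, 3473) ≈ 0.23438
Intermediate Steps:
Function('C')(f, Q) = 25
Mul(Add(3839, -3025), Pow(Add(3448, Function('C')(-22, -15)), -1)) = Mul(Add(3839, -3025), Pow(Add(3448, 25), -1)) = Mul(814, Pow(3473, -1)) = Mul(814, Rational(1, 3473)) = Rational(814, 3473)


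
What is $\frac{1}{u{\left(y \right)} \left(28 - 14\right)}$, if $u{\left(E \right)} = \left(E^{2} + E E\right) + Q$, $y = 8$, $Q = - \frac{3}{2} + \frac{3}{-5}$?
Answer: $\frac{5}{8813} \approx 0.00056734$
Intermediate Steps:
$Q = - \frac{21}{10}$ ($Q = \left(-3\right) \frac{1}{2} + 3 \left(- \frac{1}{5}\right) = - \frac{3}{2} - \frac{3}{5} = - \frac{21}{10} \approx -2.1$)
$u{\left(E \right)} = - \frac{21}{10} + 2 E^{2}$ ($u{\left(E \right)} = \left(E^{2} + E E\right) - \frac{21}{10} = \left(E^{2} + E^{2}\right) - \frac{21}{10} = 2 E^{2} - \frac{21}{10} = - \frac{21}{10} + 2 E^{2}$)
$\frac{1}{u{\left(y \right)} \left(28 - 14\right)} = \frac{1}{\left(- \frac{21}{10} + 2 \cdot 8^{2}\right) \left(28 - 14\right)} = \frac{1}{\left(- \frac{21}{10} + 2 \cdot 64\right) \left(28 - 14\right)} = \frac{1}{\left(- \frac{21}{10} + 128\right) 14} = \frac{1}{\frac{1259}{10} \cdot 14} = \frac{1}{\frac{8813}{5}} = \frac{5}{8813}$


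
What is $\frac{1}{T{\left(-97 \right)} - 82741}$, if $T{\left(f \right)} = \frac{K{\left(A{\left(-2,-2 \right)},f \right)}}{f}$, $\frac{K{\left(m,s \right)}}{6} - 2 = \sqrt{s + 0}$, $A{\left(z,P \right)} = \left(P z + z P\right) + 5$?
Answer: $- \frac{778511233}{64414894243813} + \frac{582 i \sqrt{97}}{64414894243813} \approx -1.2086 \cdot 10^{-5} + 8.8986 \cdot 10^{-11} i$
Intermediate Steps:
$A{\left(z,P \right)} = 5 + 2 P z$ ($A{\left(z,P \right)} = \left(P z + P z\right) + 5 = 2 P z + 5 = 5 + 2 P z$)
$K{\left(m,s \right)} = 12 + 6 \sqrt{s}$ ($K{\left(m,s \right)} = 12 + 6 \sqrt{s + 0} = 12 + 6 \sqrt{s}$)
$T{\left(f \right)} = \frac{12 + 6 \sqrt{f}}{f}$
$\frac{1}{T{\left(-97 \right)} - 82741} = \frac{1}{\frac{6 \left(2 + \sqrt{-97}\right)}{-97} - 82741} = \frac{1}{6 \left(- \frac{1}{97}\right) \left(2 + i \sqrt{97}\right) - 82741} = \frac{1}{\left(- \frac{12}{97} - \frac{6 i \sqrt{97}}{97}\right) - 82741} = \frac{1}{- \frac{8025889}{97} - \frac{6 i \sqrt{97}}{97}}$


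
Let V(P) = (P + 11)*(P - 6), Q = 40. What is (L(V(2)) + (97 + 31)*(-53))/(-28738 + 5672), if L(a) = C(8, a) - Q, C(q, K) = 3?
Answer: 359/1214 ≈ 0.29572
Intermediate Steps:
V(P) = (-6 + P)*(11 + P) (V(P) = (11 + P)*(-6 + P) = (-6 + P)*(11 + P))
L(a) = -37 (L(a) = 3 - 1*40 = 3 - 40 = -37)
(L(V(2)) + (97 + 31)*(-53))/(-28738 + 5672) = (-37 + (97 + 31)*(-53))/(-28738 + 5672) = (-37 + 128*(-53))/(-23066) = (-37 - 6784)*(-1/23066) = -6821*(-1/23066) = 359/1214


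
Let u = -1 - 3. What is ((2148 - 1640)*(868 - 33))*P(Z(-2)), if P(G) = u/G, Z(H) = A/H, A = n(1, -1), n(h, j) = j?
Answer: -3393440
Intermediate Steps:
u = -4
A = -1
Z(H) = -1/H
P(G) = -4/G
((2148 - 1640)*(868 - 33))*P(Z(-2)) = ((2148 - 1640)*(868 - 33))*(-4/((-1/(-2)))) = (508*835)*(-4/((-1*(-1/2)))) = 424180*(-4/1/2) = 424180*(-4*2) = 424180*(-8) = -3393440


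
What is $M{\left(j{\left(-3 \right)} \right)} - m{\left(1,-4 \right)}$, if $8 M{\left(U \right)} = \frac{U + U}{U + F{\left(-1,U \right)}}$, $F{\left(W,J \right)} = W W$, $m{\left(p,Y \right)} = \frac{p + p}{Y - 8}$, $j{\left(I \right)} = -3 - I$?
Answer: $\frac{1}{6} \approx 0.16667$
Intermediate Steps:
$m{\left(p,Y \right)} = \frac{2 p}{-8 + Y}$
$F{\left(W,J \right)} = W^{2}$
$M{\left(U \right)} = \frac{U}{4 \left(1 + U\right)}$ ($M{\left(U \right)} = \frac{\left(U + U\right) \frac{1}{U + \left(-1\right)^{2}}}{8} = \frac{2 U \frac{1}{U + 1}}{8} = \frac{2 U \frac{1}{1 + U}}{8} = \frac{U}{4 \left(1 + U\right)}$)
$M{\left(j{\left(-3 \right)} \right)} - m{\left(1,-4 \right)} = \frac{-3 - -3}{4 \left(1 - 0\right)} - 2 \cdot 1 \frac{1}{-8 - 4} = \frac{-3 + 3}{4 \left(1 + \left(-3 + 3\right)\right)} - 2 \cdot 1 \frac{1}{-12} = \frac{1}{4} \cdot 0 \frac{1}{1 + 0} - 2 \cdot 1 \left(- \frac{1}{12}\right) = \frac{1}{4} \cdot 0 \cdot 1^{-1} - - \frac{1}{6} = \frac{1}{4} \cdot 0 \cdot 1 + \frac{1}{6} = 0 + \frac{1}{6} = \frac{1}{6}$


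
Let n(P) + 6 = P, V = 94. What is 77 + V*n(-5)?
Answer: -957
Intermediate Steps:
n(P) = -6 + P
77 + V*n(-5) = 77 + 94*(-6 - 5) = 77 + 94*(-11) = 77 - 1034 = -957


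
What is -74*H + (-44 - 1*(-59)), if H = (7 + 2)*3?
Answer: -1983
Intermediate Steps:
H = 27 (H = 9*3 = 27)
-74*H + (-44 - 1*(-59)) = -74*27 + (-44 - 1*(-59)) = -1998 + (-44 + 59) = -1998 + 15 = -1983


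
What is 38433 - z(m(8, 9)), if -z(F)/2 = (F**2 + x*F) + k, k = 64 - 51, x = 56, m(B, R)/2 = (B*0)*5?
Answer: 38459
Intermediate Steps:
m(B, R) = 0 (m(B, R) = 2*((B*0)*5) = 2*(0*5) = 2*0 = 0)
k = 13
z(F) = -26 - 112*F - 2*F**2 (z(F) = -2*((F**2 + 56*F) + 13) = -2*(13 + F**2 + 56*F) = -26 - 112*F - 2*F**2)
38433 - z(m(8, 9)) = 38433 - (-26 - 112*0 - 2*0**2) = 38433 - (-26 + 0 - 2*0) = 38433 - (-26 + 0 + 0) = 38433 - 1*(-26) = 38433 + 26 = 38459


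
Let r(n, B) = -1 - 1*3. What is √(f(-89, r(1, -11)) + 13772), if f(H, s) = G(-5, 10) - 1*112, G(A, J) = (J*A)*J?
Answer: 2*√3290 ≈ 114.72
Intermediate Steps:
G(A, J) = A*J² (G(A, J) = (A*J)*J = A*J²)
r(n, B) = -4 (r(n, B) = -1 - 3 = -4)
f(H, s) = -612 (f(H, s) = -5*10² - 1*112 = -5*100 - 112 = -500 - 112 = -612)
√(f(-89, r(1, -11)) + 13772) = √(-612 + 13772) = √13160 = 2*√3290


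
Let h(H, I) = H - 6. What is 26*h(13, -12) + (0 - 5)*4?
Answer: 162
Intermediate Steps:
h(H, I) = -6 + H
26*h(13, -12) + (0 - 5)*4 = 26*(-6 + 13) + (0 - 5)*4 = 26*7 - 5*4 = 182 - 20 = 162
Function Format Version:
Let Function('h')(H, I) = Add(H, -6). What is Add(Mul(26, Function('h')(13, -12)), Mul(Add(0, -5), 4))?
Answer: 162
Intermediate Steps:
Function('h')(H, I) = Add(-6, H)
Add(Mul(26, Function('h')(13, -12)), Mul(Add(0, -5), 4)) = Add(Mul(26, Add(-6, 13)), Mul(Add(0, -5), 4)) = Add(Mul(26, 7), Mul(-5, 4)) = Add(182, -20) = 162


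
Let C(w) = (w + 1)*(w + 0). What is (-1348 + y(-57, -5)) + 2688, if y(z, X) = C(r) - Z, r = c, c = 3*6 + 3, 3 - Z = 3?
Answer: 1802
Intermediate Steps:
Z = 0 (Z = 3 - 1*3 = 3 - 3 = 0)
c = 21 (c = 18 + 3 = 21)
r = 21
C(w) = w*(1 + w) (C(w) = (1 + w)*w = w*(1 + w))
y(z, X) = 462 (y(z, X) = 21*(1 + 21) - 1*0 = 21*22 + 0 = 462 + 0 = 462)
(-1348 + y(-57, -5)) + 2688 = (-1348 + 462) + 2688 = -886 + 2688 = 1802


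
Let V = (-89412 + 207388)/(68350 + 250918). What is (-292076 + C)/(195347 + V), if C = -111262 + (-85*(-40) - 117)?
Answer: -31931189935/15592040993 ≈ -2.0479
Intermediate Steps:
V = 29494/79817 (V = 117976/319268 = 117976*(1/319268) = 29494/79817 ≈ 0.36952)
C = -107979 (C = -111262 + (3400 - 117) = -111262 + 3283 = -107979)
(-292076 + C)/(195347 + V) = (-292076 - 107979)/(195347 + 29494/79817) = -400055/15592040993/79817 = -400055*79817/15592040993 = -31931189935/15592040993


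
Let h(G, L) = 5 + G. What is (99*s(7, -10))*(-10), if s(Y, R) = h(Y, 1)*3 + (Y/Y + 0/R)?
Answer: -36630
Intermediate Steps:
s(Y, R) = 16 + 3*Y (s(Y, R) = (5 + Y)*3 + (Y/Y + 0/R) = (15 + 3*Y) + (1 + 0) = (15 + 3*Y) + 1 = 16 + 3*Y)
(99*s(7, -10))*(-10) = (99*(16 + 3*7))*(-10) = (99*(16 + 21))*(-10) = (99*37)*(-10) = 3663*(-10) = -36630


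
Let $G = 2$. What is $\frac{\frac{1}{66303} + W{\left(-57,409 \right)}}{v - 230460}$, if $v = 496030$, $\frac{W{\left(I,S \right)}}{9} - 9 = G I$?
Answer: $- \frac{31328167}{8804043855} \approx -0.0035584$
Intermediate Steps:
$W{\left(I,S \right)} = 81 + 18 I$ ($W{\left(I,S \right)} = 81 + 9 \cdot 2 I = 81 + 18 I$)
$\frac{\frac{1}{66303} + W{\left(-57,409 \right)}}{v - 230460} = \frac{\frac{1}{66303} + \left(81 + 18 \left(-57\right)\right)}{496030 - 230460} = \frac{\frac{1}{66303} + \left(81 - 1026\right)}{265570} = \left(\frac{1}{66303} - 945\right) \frac{1}{265570} = \left(- \frac{62656334}{66303}\right) \frac{1}{265570} = - \frac{31328167}{8804043855}$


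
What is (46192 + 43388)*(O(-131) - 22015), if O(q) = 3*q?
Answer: -2007308640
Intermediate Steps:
(46192 + 43388)*(O(-131) - 22015) = (46192 + 43388)*(3*(-131) - 22015) = 89580*(-393 - 22015) = 89580*(-22408) = -2007308640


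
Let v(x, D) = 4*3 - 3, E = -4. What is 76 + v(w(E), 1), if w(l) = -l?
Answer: 85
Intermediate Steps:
v(x, D) = 9 (v(x, D) = 12 - 3 = 9)
76 + v(w(E), 1) = 76 + 9 = 85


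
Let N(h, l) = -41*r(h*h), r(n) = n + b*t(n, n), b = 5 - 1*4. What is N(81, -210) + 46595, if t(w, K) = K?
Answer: -491407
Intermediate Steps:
b = 1 (b = 5 - 4 = 1)
r(n) = 2*n (r(n) = n + 1*n = n + n = 2*n)
N(h, l) = -82*h² (N(h, l) = -82*h*h = -82*h²)
N(81, -210) + 46595 = -82*81² + 46595 = -82*6561 + 46595 = -538002 + 46595 = -491407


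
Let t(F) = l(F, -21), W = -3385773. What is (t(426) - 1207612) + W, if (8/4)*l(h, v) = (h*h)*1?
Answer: -4502647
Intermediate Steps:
l(h, v) = h**2/2 (l(h, v) = ((h*h)*1)/2 = (h**2*1)/2 = h**2/2)
t(F) = F**2/2
(t(426) - 1207612) + W = ((1/2)*426**2 - 1207612) - 3385773 = ((1/2)*181476 - 1207612) - 3385773 = (90738 - 1207612) - 3385773 = -1116874 - 3385773 = -4502647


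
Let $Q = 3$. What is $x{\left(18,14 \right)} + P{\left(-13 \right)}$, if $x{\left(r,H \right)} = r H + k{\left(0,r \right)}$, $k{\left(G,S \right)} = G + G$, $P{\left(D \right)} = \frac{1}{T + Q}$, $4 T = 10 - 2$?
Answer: $\frac{1261}{5} \approx 252.2$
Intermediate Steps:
$T = 2$ ($T = \frac{10 - 2}{4} = \frac{1}{4} \cdot 8 = 2$)
$P{\left(D \right)} = \frac{1}{5}$ ($P{\left(D \right)} = \frac{1}{2 + 3} = \frac{1}{5}$)
$k{\left(G,S \right)} = 2 G$
$x{\left(r,H \right)} = H r$ ($x{\left(r,H \right)} = r H + 2 \cdot 0 = H r + 0 = H r$)
$x{\left(18,14 \right)} + P{\left(-13 \right)} = 14 \cdot 18 + \frac{1}{5} = 252 + \frac{1}{5} = \frac{1261}{5}$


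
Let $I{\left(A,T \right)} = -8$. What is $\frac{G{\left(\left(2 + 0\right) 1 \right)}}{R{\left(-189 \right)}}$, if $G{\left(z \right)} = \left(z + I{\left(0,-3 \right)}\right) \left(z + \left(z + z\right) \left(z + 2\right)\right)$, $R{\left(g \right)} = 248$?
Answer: $- \frac{27}{62} \approx -0.43548$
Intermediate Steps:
$G{\left(z \right)} = \left(-8 + z\right) \left(z + 2 z \left(2 + z\right)\right)$ ($G{\left(z \right)} = \left(z - 8\right) \left(z + \left(z + z\right) \left(z + 2\right)\right) = \left(-8 + z\right) \left(z + 2 z \left(2 + z\right)\right)$)
$\frac{G{\left(\left(2 + 0\right) 1 \right)}}{R{\left(-189 \right)}} = \frac{\left(2 + 0\right) 1 \left(-40 - 11 \left(2 + 0\right) 1 + 2 \left(\left(2 + 0\right) 1\right)^{2}\right)}{248} = 2 \cdot 1 \left(-40 - 11 \cdot 2 \cdot 1 + 2 \left(2 \cdot 1\right)^{2}\right) \frac{1}{248} = 2 \left(-40 - 22 + 2 \cdot 2^{2}\right) \frac{1}{248} = 2 \left(-40 - 22 + 2 \cdot 4\right) \frac{1}{248} = 2 \left(-40 - 22 + 8\right) \frac{1}{248} = 2 \left(-54\right) \frac{1}{248} = \left(-108\right) \frac{1}{248} = - \frac{27}{62}$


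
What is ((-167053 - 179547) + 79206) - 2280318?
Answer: -2547712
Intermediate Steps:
((-167053 - 179547) + 79206) - 2280318 = (-346600 + 79206) - 2280318 = -267394 - 2280318 = -2547712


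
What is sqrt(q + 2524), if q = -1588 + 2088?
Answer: 12*sqrt(21) ≈ 54.991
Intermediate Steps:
q = 500
sqrt(q + 2524) = sqrt(500 + 2524) = sqrt(3024) = 12*sqrt(21)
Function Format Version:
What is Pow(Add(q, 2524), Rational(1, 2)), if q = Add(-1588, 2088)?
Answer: Mul(12, Pow(21, Rational(1, 2))) ≈ 54.991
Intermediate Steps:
q = 500
Pow(Add(q, 2524), Rational(1, 2)) = Pow(Add(500, 2524), Rational(1, 2)) = Pow(3024, Rational(1, 2)) = Mul(12, Pow(21, Rational(1, 2)))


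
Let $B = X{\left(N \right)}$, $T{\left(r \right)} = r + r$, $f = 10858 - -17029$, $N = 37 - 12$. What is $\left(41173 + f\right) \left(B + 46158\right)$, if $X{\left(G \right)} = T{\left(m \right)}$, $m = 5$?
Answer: $3188362080$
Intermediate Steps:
$N = 25$ ($N = 37 - 12 = 25$)
$f = 27887$ ($f = 10858 + 17029 = 27887$)
$T{\left(r \right)} = 2 r$
$X{\left(G \right)} = 10$ ($X{\left(G \right)} = 2 \cdot 5 = 10$)
$B = 10$
$\left(41173 + f\right) \left(B + 46158\right) = \left(41173 + 27887\right) \left(10 + 46158\right) = 69060 \cdot 46168 = 3188362080$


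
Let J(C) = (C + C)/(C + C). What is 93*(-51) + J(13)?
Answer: -4742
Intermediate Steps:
J(C) = 1 (J(C) = (2*C)/((2*C)) = (2*C)*(1/(2*C)) = 1)
93*(-51) + J(13) = 93*(-51) + 1 = -4743 + 1 = -4742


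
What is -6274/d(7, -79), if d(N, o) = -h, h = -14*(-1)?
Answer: 3137/7 ≈ 448.14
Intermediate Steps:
h = 14
d(N, o) = -14 (d(N, o) = -1*14 = -14)
-6274/d(7, -79) = -6274/(-14) = -6274*(-1/14) = 3137/7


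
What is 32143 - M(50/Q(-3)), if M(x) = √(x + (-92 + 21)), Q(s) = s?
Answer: 32143 - I*√789/3 ≈ 32143.0 - 9.3631*I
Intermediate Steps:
M(x) = √(-71 + x) (M(x) = √(x - 71) = √(-71 + x))
32143 - M(50/Q(-3)) = 32143 - √(-71 + 50/(-3)) = 32143 - √(-71 + 50*(-⅓)) = 32143 - √(-71 - 50/3) = 32143 - √(-263/3) = 32143 - I*√789/3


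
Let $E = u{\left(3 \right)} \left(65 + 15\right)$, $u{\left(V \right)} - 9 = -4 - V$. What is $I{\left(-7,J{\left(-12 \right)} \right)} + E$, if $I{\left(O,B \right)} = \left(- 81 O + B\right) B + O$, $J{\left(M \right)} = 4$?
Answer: $2437$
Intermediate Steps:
$u{\left(V \right)} = 5 - V$ ($u{\left(V \right)} = 9 - \left(4 + V\right) = 5 - V$)
$I{\left(O,B \right)} = O + B \left(B - 81 O\right)$ ($I{\left(O,B \right)} = \left(B - 81 O\right) B + O = B \left(B - 81 O\right) + O = O + B \left(B - 81 O\right)$)
$E = 160$ ($E = \left(5 - 3\right) \left(65 + 15\right) = \left(5 - 3\right) 80 = 2 \cdot 80 = 160$)
$I{\left(-7,J{\left(-12 \right)} \right)} + E = \left(-7 + 4^{2} - 324 \left(-7\right)\right) + 160 = \left(-7 + 16 + 2268\right) + 160 = 2277 + 160 = 2437$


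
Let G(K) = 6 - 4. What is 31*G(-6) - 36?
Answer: 26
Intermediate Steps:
G(K) = 2
31*G(-6) - 36 = 31*2 - 36 = 62 - 36 = 26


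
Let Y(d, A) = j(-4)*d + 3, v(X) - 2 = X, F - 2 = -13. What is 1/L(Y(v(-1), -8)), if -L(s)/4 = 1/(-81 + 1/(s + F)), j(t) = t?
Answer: 973/48 ≈ 20.271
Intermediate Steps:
F = -11 (F = 2 - 13 = -11)
v(X) = 2 + X
Y(d, A) = 3 - 4*d (Y(d, A) = -4*d + 3 = 3 - 4*d)
L(s) = -4/(-81 + 1/(-11 + s)) (L(s) = -4/(-81 + 1/(s - 11)) = -4/(-81 + 1/(-11 + s)))
1/L(Y(v(-1), -8)) = 1/(4*(-11 + (3 - 4*(2 - 1)))/(-892 + 81*(3 - 4*(2 - 1)))) = 1/(4*(-11 + (3 - 4*1))/(-892 + 81*(3 - 4*1))) = 1/(4*(-11 + (3 - 4))/(-892 + 81*(3 - 4))) = 1/(4*(-11 - 1)/(-892 + 81*(-1))) = 1/(4*(-12)/(-892 - 81)) = 1/(4*(-12)/(-973)) = 1/(4*(-1/973)*(-12)) = 1/(48/973) = 973/48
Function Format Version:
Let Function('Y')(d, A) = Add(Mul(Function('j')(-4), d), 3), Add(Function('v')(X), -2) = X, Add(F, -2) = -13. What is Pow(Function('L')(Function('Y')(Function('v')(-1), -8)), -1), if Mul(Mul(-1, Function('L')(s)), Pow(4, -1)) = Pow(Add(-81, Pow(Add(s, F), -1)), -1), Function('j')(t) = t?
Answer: Rational(973, 48) ≈ 20.271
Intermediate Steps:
F = -11 (F = Add(2, -13) = -11)
Function('v')(X) = Add(2, X)
Function('Y')(d, A) = Add(3, Mul(-4, d)) (Function('Y')(d, A) = Add(Mul(-4, d), 3) = Add(3, Mul(-4, d)))
Function('L')(s) = Mul(-4, Pow(Add(-81, Pow(Add(-11, s), -1)), -1)) (Function('L')(s) = Mul(-4, Pow(Add(-81, Pow(Add(s, -11), -1)), -1)) = Mul(-4, Pow(Add(-81, Pow(Add(-11, s), -1)), -1)))
Pow(Function('L')(Function('Y')(Function('v')(-1), -8)), -1) = Pow(Mul(4, Pow(Add(-892, Mul(81, Add(3, Mul(-4, Add(2, -1))))), -1), Add(-11, Add(3, Mul(-4, Add(2, -1))))), -1) = Pow(Mul(4, Pow(Add(-892, Mul(81, Add(3, Mul(-4, 1)))), -1), Add(-11, Add(3, Mul(-4, 1)))), -1) = Pow(Mul(4, Pow(Add(-892, Mul(81, Add(3, -4))), -1), Add(-11, Add(3, -4))), -1) = Pow(Mul(4, Pow(Add(-892, Mul(81, -1)), -1), Add(-11, -1)), -1) = Pow(Mul(4, Pow(Add(-892, -81), -1), -12), -1) = Pow(Mul(4, Pow(-973, -1), -12), -1) = Pow(Mul(4, Rational(-1, 973), -12), -1) = Pow(Rational(48, 973), -1) = Rational(973, 48)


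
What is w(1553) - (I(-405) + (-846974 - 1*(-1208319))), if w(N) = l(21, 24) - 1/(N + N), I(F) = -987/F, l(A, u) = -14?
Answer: -151522464299/419310 ≈ -3.6136e+5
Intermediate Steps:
w(N) = -14 - 1/(2*N) (w(N) = -14 - 1/(N + N) = -14 - 1/(2*N))
w(1553) - (I(-405) + (-846974 - 1*(-1208319))) = (-14 - ½/1553) - (-987/(-405) + (-846974 - 1*(-1208319))) = (-14 - ½*1/1553) - (-987*(-1/405) + (-846974 + 1208319)) = (-14 - 1/3106) - (329/135 + 361345) = -43485/3106 - 1*48781904/135 = -43485/3106 - 48781904/135 = -151522464299/419310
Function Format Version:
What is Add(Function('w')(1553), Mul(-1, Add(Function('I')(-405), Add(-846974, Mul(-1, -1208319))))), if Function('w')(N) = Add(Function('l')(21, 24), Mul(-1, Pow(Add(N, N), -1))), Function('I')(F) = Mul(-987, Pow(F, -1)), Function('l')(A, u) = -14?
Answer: Rational(-151522464299, 419310) ≈ -3.6136e+5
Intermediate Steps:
Function('w')(N) = Add(-14, Mul(Rational(-1, 2), Pow(N, -1))) (Function('w')(N) = Add(-14, Mul(-1, Pow(Add(N, N), -1))) = Add(-14, Mul(-1, Pow(Mul(2, N), -1))) = Add(-14, Mul(-1, Mul(Rational(1, 2), Pow(N, -1)))) = Add(-14, Mul(Rational(-1, 2), Pow(N, -1))))
Add(Function('w')(1553), Mul(-1, Add(Function('I')(-405), Add(-846974, Mul(-1, -1208319))))) = Add(Add(-14, Mul(Rational(-1, 2), Pow(1553, -1))), Mul(-1, Add(Mul(-987, Pow(-405, -1)), Add(-846974, Mul(-1, -1208319))))) = Add(Add(-14, Mul(Rational(-1, 2), Rational(1, 1553))), Mul(-1, Add(Mul(-987, Rational(-1, 405)), Add(-846974, 1208319)))) = Add(Add(-14, Rational(-1, 3106)), Mul(-1, Add(Rational(329, 135), 361345))) = Add(Rational(-43485, 3106), Mul(-1, Rational(48781904, 135))) = Add(Rational(-43485, 3106), Rational(-48781904, 135)) = Rational(-151522464299, 419310)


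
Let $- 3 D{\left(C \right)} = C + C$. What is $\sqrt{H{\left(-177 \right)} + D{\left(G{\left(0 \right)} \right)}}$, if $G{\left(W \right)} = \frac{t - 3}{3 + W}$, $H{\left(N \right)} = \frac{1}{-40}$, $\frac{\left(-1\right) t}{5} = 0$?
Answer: $\frac{\sqrt{2310}}{60} \approx 0.80104$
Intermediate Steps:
$t = 0$ ($t = \left(-5\right) 0 = 0$)
$H{\left(N \right)} = - \frac{1}{40}$
$G{\left(W \right)} = - \frac{3}{3 + W}$ ($G{\left(W \right)} = \frac{0 - 3}{3 + W} = - \frac{3}{3 + W}$)
$D{\left(C \right)} = - \frac{2 C}{3}$ ($D{\left(C \right)} = - \frac{C + C}{3} = - \frac{2 C}{3}$)
$\sqrt{H{\left(-177 \right)} + D{\left(G{\left(0 \right)} \right)}} = \sqrt{- \frac{1}{40} - \frac{2 \left(- \frac{3}{3 + 0}\right)}{3}} = \sqrt{- \frac{1}{40} - \frac{2 \left(- \frac{3}{3}\right)}{3}} = \sqrt{- \frac{1}{40} - \frac{2 \left(\left(-3\right) \frac{1}{3}\right)}{3}} = \sqrt{- \frac{1}{40} - - \frac{2}{3}} = \sqrt{- \frac{1}{40} + \frac{2}{3}} = \sqrt{\frac{77}{120}} = \frac{\sqrt{2310}}{60}$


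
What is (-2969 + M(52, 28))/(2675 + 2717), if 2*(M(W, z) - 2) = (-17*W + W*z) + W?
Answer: -2655/5392 ≈ -0.49240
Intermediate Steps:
M(W, z) = 2 - 8*W + W*z/2 (M(W, z) = 2 + ((-17*W + W*z) + W)/2 = 2 + (-16*W + W*z)/2 = 2 + (-8*W + W*z/2) = 2 - 8*W + W*z/2)
(-2969 + M(52, 28))/(2675 + 2717) = (-2969 + (2 - 8*52 + (1/2)*52*28))/(2675 + 2717) = (-2969 + (2 - 416 + 728))/5392 = (-2969 + 314)*(1/5392) = -2655*1/5392 = -2655/5392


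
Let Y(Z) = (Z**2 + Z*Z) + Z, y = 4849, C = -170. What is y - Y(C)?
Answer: -52781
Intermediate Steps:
Y(Z) = Z + 2*Z**2 (Y(Z) = (Z**2 + Z**2) + Z = 2*Z**2 + Z = Z + 2*Z**2)
y - Y(C) = 4849 - (-170)*(1 + 2*(-170)) = 4849 - (-170)*(1 - 340) = 4849 - (-170)*(-339) = 4849 - 1*57630 = 4849 - 57630 = -52781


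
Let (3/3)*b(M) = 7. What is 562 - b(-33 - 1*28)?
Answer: 555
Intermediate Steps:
b(M) = 7
562 - b(-33 - 1*28) = 562 - 1*7 = 562 - 7 = 555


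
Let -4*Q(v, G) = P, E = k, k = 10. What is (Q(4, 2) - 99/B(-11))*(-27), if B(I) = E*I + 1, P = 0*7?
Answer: -2673/109 ≈ -24.523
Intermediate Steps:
E = 10
P = 0
Q(v, G) = 0 (Q(v, G) = -¼*0 = 0)
B(I) = 1 + 10*I (B(I) = 10*I + 1 = 1 + 10*I)
(Q(4, 2) - 99/B(-11))*(-27) = (0 - 99/(1 + 10*(-11)))*(-27) = (0 - 99/(1 - 110))*(-27) = (0 - 99/(-109))*(-27) = (0 - 99*(-1/109))*(-27) = (0 + 99/109)*(-27) = (99/109)*(-27) = -2673/109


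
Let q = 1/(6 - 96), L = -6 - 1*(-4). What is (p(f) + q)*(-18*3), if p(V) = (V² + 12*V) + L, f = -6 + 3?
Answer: 7833/5 ≈ 1566.6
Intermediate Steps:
L = -2 (L = -6 + 4 = -2)
f = -3
p(V) = -2 + V² + 12*V (p(V) = (V² + 12*V) - 2 = -2 + V² + 12*V)
q = -1/90 (q = 1/(-90) = -1/90 ≈ -0.011111)
(p(f) + q)*(-18*3) = ((-2 + (-3)² + 12*(-3)) - 1/90)*(-18*3) = ((-2 + 9 - 36) - 1/90)*(-54) = (-29 - 1/90)*(-54) = -2611/90*(-54) = 7833/5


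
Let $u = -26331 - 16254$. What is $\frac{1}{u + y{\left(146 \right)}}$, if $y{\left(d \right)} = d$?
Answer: $- \frac{1}{42439} \approx -2.3563 \cdot 10^{-5}$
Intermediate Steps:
$u = -42585$
$\frac{1}{u + y{\left(146 \right)}} = \frac{1}{-42585 + 146} = \frac{1}{-42439} = - \frac{1}{42439}$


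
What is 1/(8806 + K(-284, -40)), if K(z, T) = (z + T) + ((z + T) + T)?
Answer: 1/8118 ≈ 0.00012318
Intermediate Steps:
K(z, T) = 2*z + 3*T (K(z, T) = (T + z) + ((T + z) + T) = (T + z) + (z + 2*T) = 2*z + 3*T)
1/(8806 + K(-284, -40)) = 1/(8806 + (2*(-284) + 3*(-40))) = 1/(8806 + (-568 - 120)) = 1/(8806 - 688) = 1/8118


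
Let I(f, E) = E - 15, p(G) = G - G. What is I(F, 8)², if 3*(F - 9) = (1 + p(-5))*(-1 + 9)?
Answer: 49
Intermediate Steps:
p(G) = 0
F = 35/3 (F = 9 + ((1 + 0)*(-1 + 9))/3 = 9 + (1*8)/3 = 9 + (⅓)*8 = 9 + 8/3 = 35/3 ≈ 11.667)
I(f, E) = -15 + E
I(F, 8)² = (-15 + 8)² = (-7)² = 49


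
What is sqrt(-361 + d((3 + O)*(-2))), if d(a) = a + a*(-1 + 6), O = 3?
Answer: I*sqrt(433) ≈ 20.809*I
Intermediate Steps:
d(a) = 6*a (d(a) = a + a*5 = a + 5*a = 6*a)
sqrt(-361 + d((3 + O)*(-2))) = sqrt(-361 + 6*((3 + 3)*(-2))) = sqrt(-361 + 6*(6*(-2))) = sqrt(-361 + 6*(-12)) = sqrt(-361 - 72) = sqrt(-433) = I*sqrt(433)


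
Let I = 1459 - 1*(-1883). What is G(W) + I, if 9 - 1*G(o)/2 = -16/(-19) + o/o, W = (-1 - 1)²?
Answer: 63770/19 ≈ 3356.3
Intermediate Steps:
I = 3342 (I = 1459 + 1883 = 3342)
W = 4 (W = (-2)² = 4)
G(o) = 272/19 (G(o) = 18 - 2*(-16/(-19) + o/o) = 18 - 2*(-16*(-1/19) + 1) = 18 - 2*(16/19 + 1) = 18 - 2*35/19 = 18 - 70/19 = 272/19)
G(W) + I = 272/19 + 3342 = 63770/19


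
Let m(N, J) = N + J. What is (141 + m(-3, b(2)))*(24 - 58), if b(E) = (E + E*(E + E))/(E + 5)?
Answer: -33184/7 ≈ -4740.6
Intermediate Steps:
b(E) = (E + 2*E²)/(5 + E) (b(E) = (E + E*(2*E))/(5 + E) = (E + 2*E²)/(5 + E))
m(N, J) = J + N
(141 + m(-3, b(2)))*(24 - 58) = (141 + (2*(1 + 2*2)/(5 + 2) - 3))*(24 - 58) = (141 + (2*(1 + 4)/7 - 3))*(-34) = (141 + (2*(⅐)*5 - 3))*(-34) = (141 + (10/7 - 3))*(-34) = (141 - 11/7)*(-34) = (976/7)*(-34) = -33184/7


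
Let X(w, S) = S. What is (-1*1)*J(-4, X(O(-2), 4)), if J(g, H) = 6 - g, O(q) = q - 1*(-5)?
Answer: -10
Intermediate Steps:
O(q) = 5 + q (O(q) = q + 5 = 5 + q)
(-1*1)*J(-4, X(O(-2), 4)) = (-1*1)*(6 - 1*(-4)) = -(6 + 4) = -1*10 = -10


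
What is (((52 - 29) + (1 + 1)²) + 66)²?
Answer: 8649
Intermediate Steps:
(((52 - 29) + (1 + 1)²) + 66)² = ((23 + 2²) + 66)² = ((23 + 4) + 66)² = (27 + 66)² = 93² = 8649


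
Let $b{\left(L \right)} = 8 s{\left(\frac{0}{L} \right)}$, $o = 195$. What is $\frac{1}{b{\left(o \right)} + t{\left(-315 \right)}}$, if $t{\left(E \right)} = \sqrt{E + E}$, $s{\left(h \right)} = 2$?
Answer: $\frac{8}{443} - \frac{3 i \sqrt{70}}{886} \approx 0.018059 - 0.028329 i$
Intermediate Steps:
$b{\left(L \right)} = 16$ ($b{\left(L \right)} = 8 \cdot 2 = 16$)
$t{\left(E \right)} = \sqrt{2} \sqrt{E}$ ($t{\left(E \right)} = \sqrt{2 E} = \sqrt{2} \sqrt{E}$)
$\frac{1}{b{\left(o \right)} + t{\left(-315 \right)}} = \frac{1}{16 + \sqrt{2} \sqrt{-315}} = \frac{1}{16 + \sqrt{2} \cdot 3 i \sqrt{35}} = \frac{1}{16 + 3 i \sqrt{70}}$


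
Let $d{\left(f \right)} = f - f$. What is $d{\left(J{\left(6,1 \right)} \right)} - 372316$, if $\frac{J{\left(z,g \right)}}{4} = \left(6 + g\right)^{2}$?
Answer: $-372316$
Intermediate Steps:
$J{\left(z,g \right)} = 4 \left(6 + g\right)^{2}$
$d{\left(f \right)} = 0$
$d{\left(J{\left(6,1 \right)} \right)} - 372316 = 0 - 372316 = -372316$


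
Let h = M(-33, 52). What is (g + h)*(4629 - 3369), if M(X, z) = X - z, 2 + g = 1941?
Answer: 2336040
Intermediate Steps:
g = 1939 (g = -2 + 1941 = 1939)
h = -85 (h = -33 - 1*52 = -33 - 52 = -85)
(g + h)*(4629 - 3369) = (1939 - 85)*(4629 - 3369) = 1854*1260 = 2336040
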